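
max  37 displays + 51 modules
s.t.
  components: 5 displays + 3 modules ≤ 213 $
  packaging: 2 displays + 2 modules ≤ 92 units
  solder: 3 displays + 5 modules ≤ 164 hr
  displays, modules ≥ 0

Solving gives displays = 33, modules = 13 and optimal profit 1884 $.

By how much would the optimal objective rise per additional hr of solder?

Binding: packaging and solder. Non-binding: components (9 unused).
By complementary slackness, y = 0 for the non-binding constraint.
Dual feasibility on the basic columns requires 2·y_packaging + 3·y_solder = 37, 2·y_packaging + 5·y_solder = 51.
This yields shadow prices y_packaging = 8, y_solder = 7.
Shadow price of solder = 7.

7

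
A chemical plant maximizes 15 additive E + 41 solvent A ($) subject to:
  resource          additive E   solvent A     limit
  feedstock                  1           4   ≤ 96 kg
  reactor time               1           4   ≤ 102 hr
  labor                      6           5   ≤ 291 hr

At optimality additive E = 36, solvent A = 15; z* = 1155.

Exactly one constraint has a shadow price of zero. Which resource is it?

feedstock: 96/96 (binding)
reactor time: 96/102 (slack 6)
labor: 291/291 (binding)
By complementary slackness, a constraint with positive slack has shadow price 0 → reactor time.

reactor time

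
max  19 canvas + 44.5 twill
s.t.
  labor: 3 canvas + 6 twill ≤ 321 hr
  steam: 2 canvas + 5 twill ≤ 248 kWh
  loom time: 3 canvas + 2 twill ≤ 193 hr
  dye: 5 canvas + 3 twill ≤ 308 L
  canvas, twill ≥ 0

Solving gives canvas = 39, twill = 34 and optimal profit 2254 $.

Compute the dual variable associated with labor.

Binding: labor and steam. Non-binding: loom time (8 unused), dye (11 unused).
Since loom time, dye are not tight, their duals are 0.
The binding rows give the dual system: 3·y_labor + 2·y_steam = 19 and 6·y_labor + 5·y_steam = 44.5.
→ y_labor = 2 and y_steam = 6.5.
Shadow price of labor = 2.

2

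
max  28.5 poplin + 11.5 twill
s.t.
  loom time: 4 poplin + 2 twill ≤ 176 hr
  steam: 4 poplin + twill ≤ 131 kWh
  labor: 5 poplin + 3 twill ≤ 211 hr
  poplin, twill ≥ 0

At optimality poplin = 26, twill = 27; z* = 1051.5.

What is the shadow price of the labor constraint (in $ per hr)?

2.5

Binding: steam and labor. Non-binding: loom time (18 unused).
Since loom time is not tight, its dual is 0.
Dual feasibility on the basic columns requires 4·y_steam + 5·y_labor = 28.5, 1·y_steam + 3·y_labor = 11.5.
→ y_steam = 4 and y_labor = 2.5.
Shadow price of labor = 2.5.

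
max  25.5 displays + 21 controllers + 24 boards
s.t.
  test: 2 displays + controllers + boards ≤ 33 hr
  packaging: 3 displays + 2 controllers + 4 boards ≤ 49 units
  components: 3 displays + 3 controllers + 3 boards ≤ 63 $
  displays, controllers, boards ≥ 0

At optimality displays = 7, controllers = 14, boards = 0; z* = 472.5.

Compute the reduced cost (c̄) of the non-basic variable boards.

At the optimum: test uses 28 of 33 (slack = 5); packaging uses 49 of 49 (binding); components uses 63 of 63 (binding).
Since test is not tight, its dual is 0.
The binding rows give the dual system: 3·y_packaging + 3·y_components = 25.5 and 2·y_packaging + 3·y_components = 21.
→ y_packaging = 4.5 and y_components = 4.
Reduced cost of boards: c₃ − yᵀa₃ = 24 − (4.5·4 + 4·3) = 24 − 30 = -6.

-6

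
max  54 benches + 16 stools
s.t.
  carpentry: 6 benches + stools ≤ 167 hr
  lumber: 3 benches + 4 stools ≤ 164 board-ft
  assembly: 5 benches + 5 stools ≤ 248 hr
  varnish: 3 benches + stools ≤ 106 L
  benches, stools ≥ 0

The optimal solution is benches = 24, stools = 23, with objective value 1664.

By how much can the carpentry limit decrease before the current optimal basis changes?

126

Binding constraints: carpentry, lumber. The basis is B = [[6,1],[3,4]] with det 21.
Per unit decrease in carpentry, x* moves by d = (-0.1905, 0.1429).
The basis stays optimal until benches reaches 0; allowable decrease = 126 hr.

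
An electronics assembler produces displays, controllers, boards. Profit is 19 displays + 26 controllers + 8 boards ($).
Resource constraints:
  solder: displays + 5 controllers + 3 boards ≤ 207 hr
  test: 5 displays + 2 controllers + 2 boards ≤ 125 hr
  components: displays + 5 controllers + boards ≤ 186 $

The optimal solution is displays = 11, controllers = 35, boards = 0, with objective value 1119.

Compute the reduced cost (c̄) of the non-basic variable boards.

-2

At the optimum: solder uses 186 of 207 (slack = 21); test uses 125 of 125 (binding); components uses 186 of 186 (binding).
Slack constraints have shadow price 0 (complementary slackness).
From A_Bᵀ y = c: 5·y_test + 1·y_components = 19; 2·y_test + 5·y_components = 26.
This yields shadow prices y_test = 3, y_components = 4.
Reduced cost of boards: c₃ − yᵀa₃ = 8 − (3·2 + 4·1) = 8 − 10 = -2.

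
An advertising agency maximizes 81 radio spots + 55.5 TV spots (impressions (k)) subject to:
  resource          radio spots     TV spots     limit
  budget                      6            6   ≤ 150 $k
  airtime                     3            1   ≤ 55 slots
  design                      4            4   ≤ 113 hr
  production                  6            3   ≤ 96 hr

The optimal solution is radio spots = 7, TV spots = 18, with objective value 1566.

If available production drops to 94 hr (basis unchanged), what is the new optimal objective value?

At the optimum: budget uses 150 of 150 (binding); airtime uses 39 of 55 (slack = 16); design uses 100 of 113 (slack = 13); production uses 96 of 96 (binding).
By complementary slackness, y = 0 for the non-binding constraints.
Dual feasibility on the basic columns requires 6·y_budget + 6·y_production = 81, 6·y_budget + 3·y_production = 55.5.
→ y_budget = 5 and y_production = 8.5.
Δz = y_production·Δb = 8.5 × (-2) = -17, so new z* = 1566 − 17 = 1549.

1549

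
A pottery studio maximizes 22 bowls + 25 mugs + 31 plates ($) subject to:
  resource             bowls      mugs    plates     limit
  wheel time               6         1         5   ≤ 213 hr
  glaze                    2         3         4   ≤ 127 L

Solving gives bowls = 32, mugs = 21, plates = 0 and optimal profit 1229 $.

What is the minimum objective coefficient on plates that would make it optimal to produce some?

Both wheel time and glaze are binding at x*.
Dual feasibility on the basic columns requires 6·y_wheel time + 2·y_glaze = 22, 1·y_wheel time + 3·y_glaze = 25.
Solving: y_wheel time = 1, y_glaze = 8.
plates enters the basis when its profit ≥ yᵀa₃ = 1·5 + 8·4 = 37.

37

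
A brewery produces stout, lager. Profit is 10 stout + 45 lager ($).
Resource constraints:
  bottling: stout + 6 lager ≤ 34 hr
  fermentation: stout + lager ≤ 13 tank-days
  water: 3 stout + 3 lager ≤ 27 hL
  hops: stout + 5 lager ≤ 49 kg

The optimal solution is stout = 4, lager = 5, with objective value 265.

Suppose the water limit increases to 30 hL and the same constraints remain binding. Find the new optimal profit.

Check each constraint at x*: bottling 34/34 (tight); fermentation 9/13 (slack 4); water 27/27 (tight); hops 29/49 (slack 20).
Since fermentation, hops are not tight, their duals are 0.
The binding rows give the dual system: 1·y_bottling + 3·y_water = 10 and 6·y_bottling + 3·y_water = 45.
This yields shadow prices y_bottling = 7, y_water = 1.
Δz = y_water·Δb = 1 × (3) = 3, so new z* = 265 + 3 = 268.

268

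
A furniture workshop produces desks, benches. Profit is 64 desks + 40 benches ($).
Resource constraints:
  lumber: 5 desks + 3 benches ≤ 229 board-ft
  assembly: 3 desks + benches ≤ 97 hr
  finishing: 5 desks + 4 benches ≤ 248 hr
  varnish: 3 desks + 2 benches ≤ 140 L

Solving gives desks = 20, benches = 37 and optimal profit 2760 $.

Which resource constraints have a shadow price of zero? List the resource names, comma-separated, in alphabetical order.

lumber: 211/229 (slack 18)
assembly: 97/97 (binding)
finishing: 248/248 (binding)
varnish: 134/140 (slack 6)
By complementary slackness, a constraint with positive slack has shadow price 0 → lumber, varnish.

lumber, varnish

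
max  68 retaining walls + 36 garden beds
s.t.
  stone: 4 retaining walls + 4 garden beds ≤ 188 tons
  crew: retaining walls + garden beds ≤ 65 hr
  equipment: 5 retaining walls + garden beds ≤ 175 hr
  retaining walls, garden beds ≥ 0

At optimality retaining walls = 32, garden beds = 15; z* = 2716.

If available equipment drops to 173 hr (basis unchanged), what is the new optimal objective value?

At the optimum: stone uses 188 of 188 (binding); crew uses 47 of 65 (slack = 18); equipment uses 175 of 175 (binding).
Since crew is not tight, its dual is 0.
From A_Bᵀ y = c: 4·y_stone + 5·y_equipment = 68; 4·y_stone + 1·y_equipment = 36.
→ y_stone = 7 and y_equipment = 8.
Δz = y_equipment·Δb = 8 × (-2) = -16, so new z* = 2716 − 16 = 2700.

2700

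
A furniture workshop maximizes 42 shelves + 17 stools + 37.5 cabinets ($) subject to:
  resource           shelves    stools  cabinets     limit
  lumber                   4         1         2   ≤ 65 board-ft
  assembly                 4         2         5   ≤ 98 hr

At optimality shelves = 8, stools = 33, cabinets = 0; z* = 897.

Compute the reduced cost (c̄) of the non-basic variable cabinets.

Check each constraint at x*: lumber 65/65 (tight); assembly 98/98 (tight).
From A_Bᵀ y = c: 4·y_lumber + 4·y_assembly = 42; 1·y_lumber + 2·y_assembly = 17.
→ y_lumber = 4 and y_assembly = 6.5.
Reduced cost of cabinets: c₃ − yᵀa₃ = 37.5 − (4·2 + 6.5·5) = 37.5 − 40.5 = -3.

-3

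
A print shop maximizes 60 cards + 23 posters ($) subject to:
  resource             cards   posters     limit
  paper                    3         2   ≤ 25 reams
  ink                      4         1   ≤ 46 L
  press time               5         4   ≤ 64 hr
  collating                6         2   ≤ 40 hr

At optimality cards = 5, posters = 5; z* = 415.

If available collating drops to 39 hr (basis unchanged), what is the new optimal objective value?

406.5

Check each constraint at x*: paper 25/25 (tight); ink 25/46 (slack 21); press time 45/64 (slack 19); collating 40/40 (tight).
Slack constraints have shadow price 0 (complementary slackness).
From A_Bᵀ y = c: 3·y_paper + 6·y_collating = 60; 2·y_paper + 2·y_collating = 23.
Solving: y_paper = 3, y_collating = 8.5.
Δz = y_collating·Δb = 8.5 × (-1) = -8.5, so new z* = 415 − 8.5 = 406.5.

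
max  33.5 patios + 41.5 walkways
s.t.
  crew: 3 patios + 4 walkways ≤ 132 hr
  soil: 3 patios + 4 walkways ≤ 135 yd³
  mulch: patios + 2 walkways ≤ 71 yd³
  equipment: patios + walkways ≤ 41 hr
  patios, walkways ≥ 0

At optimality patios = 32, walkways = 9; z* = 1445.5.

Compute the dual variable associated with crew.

8

Binding: crew and equipment. Non-binding: soil (3 unused), mulch (21 unused).
By complementary slackness, y = 0 for the non-binding constraints.
The binding rows give the dual system: 3·y_crew + 1·y_equipment = 33.5 and 4·y_crew + 1·y_equipment = 41.5.
Solving: y_crew = 8, y_equipment = 9.5.
Shadow price of crew = 8.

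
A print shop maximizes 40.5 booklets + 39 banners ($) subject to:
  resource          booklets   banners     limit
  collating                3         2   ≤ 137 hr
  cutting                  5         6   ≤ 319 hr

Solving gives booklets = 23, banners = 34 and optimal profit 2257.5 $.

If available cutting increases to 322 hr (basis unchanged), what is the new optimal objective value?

2271

Check each constraint at x*: collating 137/137 (tight); cutting 319/319 (tight).
Dual feasibility on the basic columns requires 3·y_collating + 5·y_cutting = 40.5, 2·y_collating + 6·y_cutting = 39.
Solving: y_collating = 6, y_cutting = 4.5.
Δz = y_cutting·Δb = 4.5 × (3) = 13.5, so new z* = 2257.5 + 13.5 = 2271.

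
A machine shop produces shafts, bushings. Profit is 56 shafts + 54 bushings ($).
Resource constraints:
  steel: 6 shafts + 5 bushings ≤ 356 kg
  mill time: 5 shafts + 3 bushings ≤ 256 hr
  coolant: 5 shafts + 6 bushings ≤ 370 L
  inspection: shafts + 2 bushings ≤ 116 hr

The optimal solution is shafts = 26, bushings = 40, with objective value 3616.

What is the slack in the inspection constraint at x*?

10

inspection used = 1·26 + 2·40 = 106; slack = 116 − 106 = 10.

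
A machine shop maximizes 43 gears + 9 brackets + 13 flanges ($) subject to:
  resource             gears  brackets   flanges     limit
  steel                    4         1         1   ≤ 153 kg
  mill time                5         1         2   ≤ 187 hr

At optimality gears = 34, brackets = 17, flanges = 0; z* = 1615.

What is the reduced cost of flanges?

At the optimum: steel uses 153 of 153 (binding); mill time uses 187 of 187 (binding).
From A_Bᵀ y = c: 4·y_steel + 5·y_mill time = 43; 1·y_steel + 1·y_mill time = 9.
Solving: y_steel = 2, y_mill time = 7.
Reduced cost of flanges: c₃ − yᵀa₃ = 13 − (2·1 + 7·2) = 13 − 16 = -3.

-3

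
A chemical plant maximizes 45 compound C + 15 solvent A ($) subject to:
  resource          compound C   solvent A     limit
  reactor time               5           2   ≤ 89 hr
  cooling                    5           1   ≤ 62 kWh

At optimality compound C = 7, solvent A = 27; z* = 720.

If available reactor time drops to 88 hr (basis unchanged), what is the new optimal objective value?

Both reactor time and cooling are binding at x*.
From A_Bᵀ y = c: 5·y_reactor time + 5·y_cooling = 45; 2·y_reactor time + 1·y_cooling = 15.
Solving: y_reactor time = 6, y_cooling = 3.
Δz = y_reactor time·Δb = 6 × (-1) = -6, so new z* = 720 − 6 = 714.

714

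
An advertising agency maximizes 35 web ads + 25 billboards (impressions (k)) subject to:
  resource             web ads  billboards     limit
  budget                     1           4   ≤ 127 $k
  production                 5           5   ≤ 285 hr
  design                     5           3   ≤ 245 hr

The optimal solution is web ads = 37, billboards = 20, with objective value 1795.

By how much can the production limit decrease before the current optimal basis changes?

40

Binding constraints: production, design. The basis is B = [[5,5],[5,3]] with det -10.
Per unit decrease in production, x* moves by d = (0.3, -0.5).
The basis stays optimal until billboards reaches 0; allowable decrease = 40 hr.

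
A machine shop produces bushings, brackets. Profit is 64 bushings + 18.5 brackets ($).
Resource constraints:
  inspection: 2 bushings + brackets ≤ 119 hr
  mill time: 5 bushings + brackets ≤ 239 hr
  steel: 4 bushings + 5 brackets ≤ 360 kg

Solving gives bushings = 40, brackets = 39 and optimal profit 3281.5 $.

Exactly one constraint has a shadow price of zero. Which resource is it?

steel

inspection: 119/119 (binding)
mill time: 239/239 (binding)
steel: 355/360 (slack 5)
By complementary slackness, a constraint with positive slack has shadow price 0 → steel.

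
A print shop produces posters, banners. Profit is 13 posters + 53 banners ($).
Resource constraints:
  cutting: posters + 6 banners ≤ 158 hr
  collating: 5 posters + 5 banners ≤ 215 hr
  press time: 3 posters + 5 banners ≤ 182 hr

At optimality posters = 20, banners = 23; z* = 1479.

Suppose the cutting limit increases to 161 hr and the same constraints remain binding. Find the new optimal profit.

1503

Binding: cutting and collating. Non-binding: press time (7 unused).
Slack constraints have shadow price 0 (complementary slackness).
Dual feasibility on the basic columns requires 1·y_cutting + 5·y_collating = 13, 6·y_cutting + 5·y_collating = 53.
Solving: y_cutting = 8, y_collating = 1.
Δz = y_cutting·Δb = 8 × (3) = 24, so new z* = 1479 + 24 = 1503.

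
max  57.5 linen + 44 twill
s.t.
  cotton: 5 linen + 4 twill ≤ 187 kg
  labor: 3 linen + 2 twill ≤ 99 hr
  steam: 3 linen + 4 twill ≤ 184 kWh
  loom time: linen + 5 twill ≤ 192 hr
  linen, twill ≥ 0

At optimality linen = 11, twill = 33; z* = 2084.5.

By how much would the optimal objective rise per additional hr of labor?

Check each constraint at x*: cotton 187/187 (tight); labor 99/99 (tight); steam 165/184 (slack 19); loom time 176/192 (slack 16).
Since steam, loom time are not tight, their duals are 0.
Dual feasibility on the basic columns requires 5·y_cotton + 3·y_labor = 57.5, 4·y_cotton + 2·y_labor = 44.
→ y_cotton = 8.5 and y_labor = 5.
Shadow price of labor = 5.

5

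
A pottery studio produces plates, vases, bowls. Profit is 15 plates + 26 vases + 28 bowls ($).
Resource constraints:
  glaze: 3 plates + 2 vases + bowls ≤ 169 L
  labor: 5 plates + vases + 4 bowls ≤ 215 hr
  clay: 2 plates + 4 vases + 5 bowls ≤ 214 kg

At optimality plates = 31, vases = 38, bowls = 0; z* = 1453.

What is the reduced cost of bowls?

-3

Binding: glaze and clay. Non-binding: labor (22 unused).
Since labor is not tight, its dual is 0.
The binding rows give the dual system: 3·y_glaze + 2·y_clay = 15 and 2·y_glaze + 4·y_clay = 26.
Solving: y_glaze = 1, y_clay = 6.
Reduced cost of bowls: c₃ − yᵀa₃ = 28 − (1·1 + 6·5) = 28 − 31 = -3.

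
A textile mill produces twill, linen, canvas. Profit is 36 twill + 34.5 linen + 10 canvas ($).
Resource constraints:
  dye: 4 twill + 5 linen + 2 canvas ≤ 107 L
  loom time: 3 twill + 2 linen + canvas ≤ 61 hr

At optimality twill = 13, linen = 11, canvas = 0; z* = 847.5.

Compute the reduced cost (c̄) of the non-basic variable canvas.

At the optimum: dye uses 107 of 107 (binding); loom time uses 61 of 61 (binding).
Dual feasibility on the basic columns requires 4·y_dye + 3·y_loom time = 36, 5·y_dye + 2·y_loom time = 34.5.
This yields shadow prices y_dye = 4.5, y_loom time = 6.
Reduced cost of canvas: c₃ − yᵀa₃ = 10 − (4.5·2 + 6·1) = 10 − 15 = -5.

-5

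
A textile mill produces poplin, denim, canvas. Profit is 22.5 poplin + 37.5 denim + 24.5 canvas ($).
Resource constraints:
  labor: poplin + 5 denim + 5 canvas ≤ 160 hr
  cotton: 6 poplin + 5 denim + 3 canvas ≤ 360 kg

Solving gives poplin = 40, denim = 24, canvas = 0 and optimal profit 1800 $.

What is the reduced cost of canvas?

Check each constraint at x*: labor 160/160 (tight); cotton 360/360 (tight).
From A_Bᵀ y = c: 1·y_labor + 6·y_cotton = 22.5; 5·y_labor + 5·y_cotton = 37.5.
→ y_labor = 4.5 and y_cotton = 3.
Reduced cost of canvas: c₃ − yᵀa₃ = 24.5 − (4.5·5 + 3·3) = 24.5 − 31.5 = -7.

-7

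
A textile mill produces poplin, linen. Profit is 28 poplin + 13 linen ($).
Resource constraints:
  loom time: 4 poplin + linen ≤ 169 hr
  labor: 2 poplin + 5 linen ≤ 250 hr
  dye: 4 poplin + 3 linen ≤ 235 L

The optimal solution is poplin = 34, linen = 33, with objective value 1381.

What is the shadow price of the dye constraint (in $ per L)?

3

Check each constraint at x*: loom time 169/169 (tight); labor 233/250 (slack 17); dye 235/235 (tight).
Slack constraints have shadow price 0 (complementary slackness).
Dual feasibility on the basic columns requires 4·y_loom time + 4·y_dye = 28, 1·y_loom time + 3·y_dye = 13.
This yields shadow prices y_loom time = 4, y_dye = 3.
Shadow price of dye = 3.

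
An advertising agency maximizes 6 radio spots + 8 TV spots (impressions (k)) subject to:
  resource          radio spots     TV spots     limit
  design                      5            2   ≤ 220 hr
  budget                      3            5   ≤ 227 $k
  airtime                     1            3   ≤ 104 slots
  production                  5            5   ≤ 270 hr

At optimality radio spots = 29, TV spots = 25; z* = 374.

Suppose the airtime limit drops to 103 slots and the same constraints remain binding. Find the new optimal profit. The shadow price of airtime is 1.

373

Δb = -1, so new z* = 374 + (1)·(-1) = 374 − 1 = 373.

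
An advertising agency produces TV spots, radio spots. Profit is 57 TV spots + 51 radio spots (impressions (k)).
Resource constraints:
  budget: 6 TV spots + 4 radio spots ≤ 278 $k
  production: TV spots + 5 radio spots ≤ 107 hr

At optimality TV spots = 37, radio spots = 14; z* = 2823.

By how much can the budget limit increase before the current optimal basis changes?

364

Binding constraints: budget, production. The basis is B = [[6,4],[1,5]] with det 26.
Per unit increase in budget, x* moves by d = (0.1923, -0.0385).
The basis stays optimal until radio spots reaches 0; allowable increase = 364 $k.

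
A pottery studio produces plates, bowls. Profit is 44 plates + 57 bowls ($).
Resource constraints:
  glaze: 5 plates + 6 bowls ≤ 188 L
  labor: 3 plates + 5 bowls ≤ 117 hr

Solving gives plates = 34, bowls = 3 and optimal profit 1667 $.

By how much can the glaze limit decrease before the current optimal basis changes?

47.6

Binding constraints: glaze, labor. The basis is B = [[5,6],[3,5]] with det 7.
Per unit decrease in glaze, x* moves by d = (-0.7143, 0.4286).
The basis stays optimal until plates reaches 0; allowable decrease = 47.6 L.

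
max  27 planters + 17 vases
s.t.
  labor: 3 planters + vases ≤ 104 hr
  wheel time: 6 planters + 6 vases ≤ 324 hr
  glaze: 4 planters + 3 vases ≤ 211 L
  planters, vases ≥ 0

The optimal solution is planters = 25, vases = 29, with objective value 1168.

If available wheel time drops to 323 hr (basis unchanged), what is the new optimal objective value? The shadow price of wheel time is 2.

Δb = -1, so new z* = 1168 + (2)·(-1) = 1168 − 2 = 1166.

1166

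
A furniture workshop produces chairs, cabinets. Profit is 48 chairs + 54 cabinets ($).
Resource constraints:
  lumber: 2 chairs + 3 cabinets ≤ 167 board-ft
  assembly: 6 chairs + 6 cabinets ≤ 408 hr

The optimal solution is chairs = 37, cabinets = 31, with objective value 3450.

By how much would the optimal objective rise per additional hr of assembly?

6

Check each constraint at x*: lumber 167/167 (tight); assembly 408/408 (tight).
The binding rows give the dual system: 2·y_lumber + 6·y_assembly = 48 and 3·y_lumber + 6·y_assembly = 54.
→ y_lumber = 6 and y_assembly = 6.
Shadow price of assembly = 6.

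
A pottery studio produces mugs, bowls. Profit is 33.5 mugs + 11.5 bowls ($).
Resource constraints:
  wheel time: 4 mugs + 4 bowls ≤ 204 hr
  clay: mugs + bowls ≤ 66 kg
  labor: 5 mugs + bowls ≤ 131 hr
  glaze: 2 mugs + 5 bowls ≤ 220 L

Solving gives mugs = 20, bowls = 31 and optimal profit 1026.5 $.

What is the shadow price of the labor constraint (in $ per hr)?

5.5

Binding: wheel time and labor. Non-binding: clay (15 unused), glaze (25 unused).
By complementary slackness, y = 0 for the non-binding constraints.
Dual feasibility on the basic columns requires 4·y_wheel time + 5·y_labor = 33.5, 4·y_wheel time + 1·y_labor = 11.5.
Solving: y_wheel time = 1.5, y_labor = 5.5.
Shadow price of labor = 5.5.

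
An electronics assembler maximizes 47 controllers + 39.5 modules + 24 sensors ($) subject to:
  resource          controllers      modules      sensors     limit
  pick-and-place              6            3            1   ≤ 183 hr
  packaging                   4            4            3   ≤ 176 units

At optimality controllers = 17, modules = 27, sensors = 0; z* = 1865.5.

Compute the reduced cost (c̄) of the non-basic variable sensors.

-2.5

Both pick-and-place and packaging are binding at x*.
The binding rows give the dual system: 6·y_pick-and-place + 4·y_packaging = 47 and 3·y_pick-and-place + 4·y_packaging = 39.5.
Solving: y_pick-and-place = 2.5, y_packaging = 8.
Reduced cost of sensors: c₃ − yᵀa₃ = 24 − (2.5·1 + 8·3) = 24 − 26.5 = -2.5.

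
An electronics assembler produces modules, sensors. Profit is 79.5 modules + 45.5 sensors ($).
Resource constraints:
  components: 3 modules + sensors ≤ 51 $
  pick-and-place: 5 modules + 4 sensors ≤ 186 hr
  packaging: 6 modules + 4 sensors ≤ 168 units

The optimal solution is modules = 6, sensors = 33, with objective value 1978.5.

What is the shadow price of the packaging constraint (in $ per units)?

9.5

At the optimum: components uses 51 of 51 (binding); pick-and-place uses 162 of 186 (slack = 24); packaging uses 168 of 168 (binding).
By complementary slackness, y = 0 for the non-binding constraint.
From A_Bᵀ y = c: 3·y_components + 6·y_packaging = 79.5; 1·y_components + 4·y_packaging = 45.5.
→ y_components = 7.5 and y_packaging = 9.5.
Shadow price of packaging = 9.5.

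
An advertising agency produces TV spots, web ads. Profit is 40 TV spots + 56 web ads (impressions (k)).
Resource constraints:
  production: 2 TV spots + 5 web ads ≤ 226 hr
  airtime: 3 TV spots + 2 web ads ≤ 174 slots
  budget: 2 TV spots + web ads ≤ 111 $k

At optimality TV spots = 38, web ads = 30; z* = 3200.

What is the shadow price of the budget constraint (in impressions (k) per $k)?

0

Check each constraint at x*: production 226/226 (tight); airtime 174/174 (tight); budget 106/111 (slack 5).
Since budget is not tight, its dual is 0.
The binding rows give the dual system: 2·y_production + 3·y_airtime = 40 and 5·y_production + 2·y_airtime = 56.
This yields shadow prices y_production = 8, y_airtime = 8.
Shadow price of budget = 0.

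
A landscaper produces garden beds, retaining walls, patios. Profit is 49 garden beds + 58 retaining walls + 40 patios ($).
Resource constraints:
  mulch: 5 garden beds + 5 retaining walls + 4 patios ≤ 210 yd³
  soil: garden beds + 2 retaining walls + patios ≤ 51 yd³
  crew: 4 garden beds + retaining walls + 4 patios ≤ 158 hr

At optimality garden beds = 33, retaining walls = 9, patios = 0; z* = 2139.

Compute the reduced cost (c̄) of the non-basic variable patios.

Binding: mulch and soil. Non-binding: crew (17 unused).
By complementary slackness, y = 0 for the non-binding constraint.
Dual feasibility on the basic columns requires 5·y_mulch + 1·y_soil = 49, 5·y_mulch + 2·y_soil = 58.
→ y_mulch = 8 and y_soil = 9.
Reduced cost of patios: c₃ − yᵀa₃ = 40 − (8·4 + 9·1) = 40 − 41 = -1.

-1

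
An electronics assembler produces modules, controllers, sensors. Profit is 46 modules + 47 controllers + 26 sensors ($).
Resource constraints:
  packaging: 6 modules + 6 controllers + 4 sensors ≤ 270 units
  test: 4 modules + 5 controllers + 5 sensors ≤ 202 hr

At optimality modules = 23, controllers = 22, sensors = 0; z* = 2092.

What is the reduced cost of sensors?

-7

At the optimum: packaging uses 270 of 270 (binding); test uses 202 of 202 (binding).
The binding rows give the dual system: 6·y_packaging + 4·y_test = 46 and 6·y_packaging + 5·y_test = 47.
→ y_packaging = 7 and y_test = 1.
Reduced cost of sensors: c₃ − yᵀa₃ = 26 − (7·4 + 1·5) = 26 − 33 = -7.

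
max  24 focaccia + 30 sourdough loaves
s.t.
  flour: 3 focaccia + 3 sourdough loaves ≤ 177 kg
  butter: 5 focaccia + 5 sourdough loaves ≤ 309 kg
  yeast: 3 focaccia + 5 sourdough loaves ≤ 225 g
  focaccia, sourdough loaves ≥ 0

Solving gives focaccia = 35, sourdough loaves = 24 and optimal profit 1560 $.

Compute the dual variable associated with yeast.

3

Check each constraint at x*: flour 177/177 (tight); butter 295/309 (slack 14); yeast 225/225 (tight).
Slack constraints have shadow price 0 (complementary slackness).
The binding rows give the dual system: 3·y_flour + 3·y_yeast = 24 and 3·y_flour + 5·y_yeast = 30.
This yields shadow prices y_flour = 5, y_yeast = 3.
Shadow price of yeast = 3.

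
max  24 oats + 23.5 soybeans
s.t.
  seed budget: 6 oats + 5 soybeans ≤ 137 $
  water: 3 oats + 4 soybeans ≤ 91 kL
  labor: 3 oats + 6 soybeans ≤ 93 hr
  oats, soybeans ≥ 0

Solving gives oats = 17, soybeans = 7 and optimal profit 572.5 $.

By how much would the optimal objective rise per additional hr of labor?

At the optimum: seed budget uses 137 of 137 (binding); water uses 79 of 91 (slack = 12); labor uses 93 of 93 (binding).
Since water is not tight, its dual is 0.
The binding rows give the dual system: 6·y_seed budget + 3·y_labor = 24 and 5·y_seed budget + 6·y_labor = 23.5.
→ y_seed budget = 3.5 and y_labor = 1.
Shadow price of labor = 1.

1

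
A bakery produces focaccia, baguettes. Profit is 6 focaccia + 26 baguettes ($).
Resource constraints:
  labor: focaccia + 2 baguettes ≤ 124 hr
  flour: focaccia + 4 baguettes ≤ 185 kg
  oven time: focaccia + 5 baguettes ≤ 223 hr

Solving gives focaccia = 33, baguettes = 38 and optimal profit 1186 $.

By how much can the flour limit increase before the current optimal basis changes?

Binding constraints: flour, oven time. The basis is B = [[1,4],[1,5]] with det 1.
Per unit increase in flour, x* moves by d = (5, -1).
The basis stays optimal until labor becomes binding; allowable increase = 5 kg.

5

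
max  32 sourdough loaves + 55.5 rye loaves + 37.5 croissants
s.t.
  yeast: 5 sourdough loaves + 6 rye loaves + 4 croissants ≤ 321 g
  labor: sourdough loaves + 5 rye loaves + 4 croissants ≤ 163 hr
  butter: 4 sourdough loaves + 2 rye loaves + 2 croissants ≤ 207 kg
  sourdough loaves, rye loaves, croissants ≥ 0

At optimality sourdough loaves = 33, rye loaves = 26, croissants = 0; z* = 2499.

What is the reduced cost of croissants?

Check each constraint at x*: yeast 321/321 (tight); labor 163/163 (tight); butter 184/207 (slack 23).
By complementary slackness, y = 0 for the non-binding constraint.
The binding rows give the dual system: 5·y_yeast + 1·y_labor = 32 and 6·y_yeast + 5·y_labor = 55.5.
This yields shadow prices y_yeast = 5.5, y_labor = 4.5.
Reduced cost of croissants: c₃ − yᵀa₃ = 37.5 − (5.5·4 + 4.5·4) = 37.5 − 40 = -2.5.

-2.5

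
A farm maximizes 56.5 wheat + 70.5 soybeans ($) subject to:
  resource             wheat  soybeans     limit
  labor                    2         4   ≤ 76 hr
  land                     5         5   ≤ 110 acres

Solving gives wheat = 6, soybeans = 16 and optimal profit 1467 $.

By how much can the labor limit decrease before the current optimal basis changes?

32

Binding constraints: labor, land. The basis is B = [[2,4],[5,5]] with det -10.
Per unit decrease in labor, x* moves by d = (0.5, -0.5).
The basis stays optimal until soybeans reaches 0; allowable decrease = 32 hr.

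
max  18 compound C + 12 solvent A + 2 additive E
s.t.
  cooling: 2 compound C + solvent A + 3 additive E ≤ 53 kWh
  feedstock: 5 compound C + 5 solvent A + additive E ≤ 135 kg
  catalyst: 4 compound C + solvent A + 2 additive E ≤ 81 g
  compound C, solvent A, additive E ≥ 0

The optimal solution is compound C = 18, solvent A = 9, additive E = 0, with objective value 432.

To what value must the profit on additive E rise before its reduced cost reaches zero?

6

Binding: feedstock and catalyst. Non-binding: cooling (8 unused).
By complementary slackness, y = 0 for the non-binding constraint.
Dual feasibility on the basic columns requires 5·y_feedstock + 4·y_catalyst = 18, 5·y_feedstock + 1·y_catalyst = 12.
This yields shadow prices y_feedstock = 2, y_catalyst = 2.
additive E enters the basis when its profit ≥ yᵀa₃ = 2·1 + 2·2 = 6.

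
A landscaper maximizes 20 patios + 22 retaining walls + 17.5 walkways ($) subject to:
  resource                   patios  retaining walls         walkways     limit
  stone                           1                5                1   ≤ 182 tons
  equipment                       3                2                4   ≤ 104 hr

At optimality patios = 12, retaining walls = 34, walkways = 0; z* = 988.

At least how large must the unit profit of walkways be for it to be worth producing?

26

Check each constraint at x*: stone 182/182 (tight); equipment 104/104 (tight).
From A_Bᵀ y = c: 1·y_stone + 3·y_equipment = 20; 5·y_stone + 2·y_equipment = 22.
Solving: y_stone = 2, y_equipment = 6.
walkways enters the basis when its profit ≥ yᵀa₃ = 2·1 + 6·4 = 26.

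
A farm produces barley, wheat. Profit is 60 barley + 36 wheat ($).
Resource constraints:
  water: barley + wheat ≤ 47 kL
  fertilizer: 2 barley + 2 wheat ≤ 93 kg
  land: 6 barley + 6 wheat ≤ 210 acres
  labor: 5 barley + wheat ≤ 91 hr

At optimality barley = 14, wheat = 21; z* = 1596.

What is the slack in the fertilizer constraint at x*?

fertilizer used = 2·14 + 2·21 = 70; slack = 93 − 70 = 23.

23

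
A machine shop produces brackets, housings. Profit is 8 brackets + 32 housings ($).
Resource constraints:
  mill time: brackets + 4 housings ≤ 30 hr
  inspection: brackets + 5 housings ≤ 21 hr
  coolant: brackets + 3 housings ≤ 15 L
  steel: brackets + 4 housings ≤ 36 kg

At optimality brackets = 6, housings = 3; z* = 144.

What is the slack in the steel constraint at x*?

steel used = 1·6 + 4·3 = 18; slack = 36 − 18 = 18.

18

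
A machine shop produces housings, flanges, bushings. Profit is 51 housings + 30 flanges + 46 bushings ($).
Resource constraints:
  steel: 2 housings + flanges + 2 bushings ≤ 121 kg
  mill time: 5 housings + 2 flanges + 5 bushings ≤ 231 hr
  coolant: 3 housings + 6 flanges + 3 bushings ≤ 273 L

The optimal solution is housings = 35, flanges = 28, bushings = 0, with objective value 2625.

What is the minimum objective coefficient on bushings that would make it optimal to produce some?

At the optimum: steel uses 98 of 121 (slack = 23); mill time uses 231 of 231 (binding); coolant uses 273 of 273 (binding).
By complementary slackness, y = 0 for the non-binding constraint.
The binding rows give the dual system: 5·y_mill time + 3·y_coolant = 51 and 2·y_mill time + 6·y_coolant = 30.
→ y_mill time = 9 and y_coolant = 2.
bushings enters the basis when its profit ≥ yᵀa₃ = 9·5 + 2·3 = 51.

51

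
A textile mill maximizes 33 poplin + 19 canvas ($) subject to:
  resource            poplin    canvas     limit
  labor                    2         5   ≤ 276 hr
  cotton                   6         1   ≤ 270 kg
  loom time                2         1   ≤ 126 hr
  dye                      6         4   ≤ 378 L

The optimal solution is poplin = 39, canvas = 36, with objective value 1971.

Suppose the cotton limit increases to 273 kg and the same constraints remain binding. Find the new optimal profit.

1974

Binding: cotton and dye. Non-binding: labor (18 unused), loom time (12 unused).
By complementary slackness, y = 0 for the non-binding constraints.
Dual feasibility on the basic columns requires 6·y_cotton + 6·y_dye = 33, 1·y_cotton + 4·y_dye = 19.
Solving: y_cotton = 1, y_dye = 4.5.
Δz = y_cotton·Δb = 1 × (3) = 3, so new z* = 1971 + 3 = 1974.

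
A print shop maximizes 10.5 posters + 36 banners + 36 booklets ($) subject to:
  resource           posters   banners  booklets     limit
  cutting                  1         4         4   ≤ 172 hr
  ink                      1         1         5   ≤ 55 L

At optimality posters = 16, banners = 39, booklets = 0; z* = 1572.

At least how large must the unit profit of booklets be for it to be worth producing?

44

Both cutting and ink are binding at x*.
From A_Bᵀ y = c: 1·y_cutting + 1·y_ink = 10.5; 4·y_cutting + 1·y_ink = 36.
→ y_cutting = 8.5 and y_ink = 2.
booklets enters the basis when its profit ≥ yᵀa₃ = 8.5·4 + 2·5 = 44.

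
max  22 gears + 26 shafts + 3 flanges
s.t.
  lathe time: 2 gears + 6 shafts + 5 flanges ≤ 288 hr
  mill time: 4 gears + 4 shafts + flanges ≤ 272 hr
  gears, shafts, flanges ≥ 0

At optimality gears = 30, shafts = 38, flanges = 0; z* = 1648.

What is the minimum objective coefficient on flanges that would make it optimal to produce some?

10

Check each constraint at x*: lathe time 288/288 (tight); mill time 272/272 (tight).
From A_Bᵀ y = c: 2·y_lathe time + 4·y_mill time = 22; 6·y_lathe time + 4·y_mill time = 26.
This yields shadow prices y_lathe time = 1, y_mill time = 5.
flanges enters the basis when its profit ≥ yᵀa₃ = 1·5 + 5·1 = 10.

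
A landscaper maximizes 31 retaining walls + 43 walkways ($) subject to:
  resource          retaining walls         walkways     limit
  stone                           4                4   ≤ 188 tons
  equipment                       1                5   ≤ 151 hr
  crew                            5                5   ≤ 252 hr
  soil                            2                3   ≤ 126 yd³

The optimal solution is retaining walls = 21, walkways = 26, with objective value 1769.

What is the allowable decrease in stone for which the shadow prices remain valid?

67.2

Binding constraints: stone, equipment. The basis is B = [[4,4],[1,5]] with det 16.
Per unit decrease in stone, x* moves by d = (-0.3125, 0.0625).
The basis stays optimal until retaining walls reaches 0; allowable decrease = 67.2 tons.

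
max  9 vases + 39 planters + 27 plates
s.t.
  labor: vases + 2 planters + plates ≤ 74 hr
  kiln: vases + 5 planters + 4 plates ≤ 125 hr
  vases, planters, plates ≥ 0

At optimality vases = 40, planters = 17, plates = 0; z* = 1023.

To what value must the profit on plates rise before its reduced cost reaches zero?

Check each constraint at x*: labor 74/74 (tight); kiln 125/125 (tight).
The binding rows give the dual system: 1·y_labor + 1·y_kiln = 9 and 2·y_labor + 5·y_kiln = 39.
→ y_labor = 2 and y_kiln = 7.
plates enters the basis when its profit ≥ yᵀa₃ = 2·1 + 7·4 = 30.

30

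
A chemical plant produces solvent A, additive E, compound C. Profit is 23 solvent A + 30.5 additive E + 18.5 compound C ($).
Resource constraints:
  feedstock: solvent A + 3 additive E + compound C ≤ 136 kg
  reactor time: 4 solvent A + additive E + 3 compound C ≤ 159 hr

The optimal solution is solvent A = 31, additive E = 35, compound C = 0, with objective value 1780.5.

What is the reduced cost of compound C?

-1

Both feedstock and reactor time are binding at x*.
The binding rows give the dual system: 1·y_feedstock + 4·y_reactor time = 23 and 3·y_feedstock + 1·y_reactor time = 30.5.
Solving: y_feedstock = 9, y_reactor time = 3.5.
Reduced cost of compound C: c₃ − yᵀa₃ = 18.5 − (9·1 + 3.5·3) = 18.5 − 19.5 = -1.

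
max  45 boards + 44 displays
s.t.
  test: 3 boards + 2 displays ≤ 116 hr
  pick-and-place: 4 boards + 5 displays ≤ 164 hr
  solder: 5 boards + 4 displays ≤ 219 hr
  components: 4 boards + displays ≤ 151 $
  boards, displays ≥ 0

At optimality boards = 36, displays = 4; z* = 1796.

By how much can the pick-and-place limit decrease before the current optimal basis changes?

Binding constraints: test, pick-and-place. The basis is B = [[3,2],[4,5]] with det 7.
Per unit decrease in pick-and-place, x* moves by d = (0.2857, -0.4286).
The basis stays optimal until components becomes binding; allowable decrease = 4.2 hr.

4.2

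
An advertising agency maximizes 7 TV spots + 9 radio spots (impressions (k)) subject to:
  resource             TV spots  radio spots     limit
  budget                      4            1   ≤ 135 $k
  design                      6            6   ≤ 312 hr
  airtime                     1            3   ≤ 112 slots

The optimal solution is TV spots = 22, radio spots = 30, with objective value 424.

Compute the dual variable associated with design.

1

Binding: design and airtime. Non-binding: budget (17 unused).
By complementary slackness, y = 0 for the non-binding constraint.
Dual feasibility on the basic columns requires 6·y_design + 1·y_airtime = 7, 6·y_design + 3·y_airtime = 9.
→ y_design = 1 and y_airtime = 1.
Shadow price of design = 1.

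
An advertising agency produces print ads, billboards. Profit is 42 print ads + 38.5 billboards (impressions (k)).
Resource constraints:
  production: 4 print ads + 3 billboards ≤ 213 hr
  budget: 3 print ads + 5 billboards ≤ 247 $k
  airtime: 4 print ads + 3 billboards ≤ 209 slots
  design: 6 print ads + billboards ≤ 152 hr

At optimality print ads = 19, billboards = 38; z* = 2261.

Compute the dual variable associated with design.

3.5

Check each constraint at x*: production 190/213 (slack 23); budget 247/247 (tight); airtime 190/209 (slack 19); design 152/152 (tight).
Since production, airtime are not tight, their duals are 0.
From A_Bᵀ y = c: 3·y_budget + 6·y_design = 42; 5·y_budget + 1·y_design = 38.5.
→ y_budget = 7 and y_design = 3.5.
Shadow price of design = 3.5.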